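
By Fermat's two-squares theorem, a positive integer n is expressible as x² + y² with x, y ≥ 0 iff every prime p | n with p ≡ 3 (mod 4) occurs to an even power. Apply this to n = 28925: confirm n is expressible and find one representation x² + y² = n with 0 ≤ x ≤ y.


Step 1: Factor n = 28925 = 5^2 · 13 · 89.
Step 2: Check the mod-4 condition on each prime factor: 5 ≡ 1 (mod 4), exponent 2; 13 ≡ 1 (mod 4), exponent 1; 89 ≡ 1 (mod 4), exponent 1.
All primes ≡ 3 (mod 4) appear to even exponent (or don't appear), so by the two-squares theorem n IS expressible as a sum of two squares.
Step 3: Build a representation. Group n = k² · m with k = 5 and m = 13 · 89 = 1157 (a product of primes ≡ 1 (mod 4)); a representation of m scales to one of n via (k·x)² + (k·y)² = k²(x² + y²). Each prime p ≡ 1 (mod 4) is itself a sum of two squares; find a² by testing p − a² for a perfect square:
  13: 13 − 1² = 12, 13 − 2² = 9 = 3² ⇒ 13 = 2² + 3².
  89: 89 − 1² = 88, 89 − 2² = 85, 89 − 3² = 80, 89 − 4² = 73, 89 − 5² = 64 = 8² ⇒ 89 = 5² + 8².
  Combine using the Brahmagupta–Fibonacci identity (a² + b²)(c² + d²) = (ac − bd)² + (ad + bc)² = (ac + bd)² + (ad − bc)²:
  13 · 89 = 1157: from (2² + 3²)(5² + 8²), take (2·5 − 3·8, 2·8 + 3·5) = (10 − 24, 16 + 15) = (-14, 31); dropping signs (only squares matter) gives (14, 31); check 14² + 31² = 196 + 961 = 1157 ✓.
  Scale by k = 5: (5·14, 5·31) = (70, 155).
Step 4: Order so x ≤ y and verify: 70² + 155² = 4900 + 24025 = 28925 = n. ✓

n = 28925 = 70² + 155² (one valid representation with x ≤ y).


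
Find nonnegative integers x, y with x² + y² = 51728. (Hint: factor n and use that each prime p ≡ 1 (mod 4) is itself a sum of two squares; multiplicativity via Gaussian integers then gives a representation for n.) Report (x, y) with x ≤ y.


Step 1: Factor n = 51728 = 2^4 · 53 · 61.
Step 2: Check the mod-4 condition on each prime factor: 2 = 2 (special); 53 ≡ 1 (mod 4), exponent 1; 61 ≡ 1 (mod 4), exponent 1.
All primes ≡ 3 (mod 4) appear to even exponent (or don't appear), so by the two-squares theorem n IS expressible as a sum of two squares.
Step 3: Build a representation. Group n = k² · m with k = 4 and m = 53 · 61 = 3233 (a product of primes ≡ 1 (mod 4)); a representation of m scales to one of n via (k·x)² + (k·y)² = k²(x² + y²). Each prime p ≡ 1 (mod 4) is itself a sum of two squares; find a² by testing p − a² for a perfect square:
  53: 53 − 1² = 52, 53 − 2² = 49 = 7² ⇒ 53 = 2² + 7².
  61: 61 − 1² = 60, 61 − 2² = 57, 61 − 3² = 52, 61 − 4² = 45, 61 − 5² = 36 = 6² ⇒ 61 = 5² + 6².
  Combine using the Brahmagupta–Fibonacci identity (a² + b²)(c² + d²) = (ac − bd)² + (ad + bc)² = (ac + bd)² + (ad − bc)²:
  53 · 61 = 3233: from (2² + 7²)(5² + 6²), take (2·5 − 7·6, 2·6 + 7·5) = (10 − 42, 12 + 35) = (-32, 47); dropping signs (only squares matter) gives (32, 47); check 32² + 47² = 1024 + 2209 = 3233 ✓.
  Scale by k = 4: (4·32, 4·47) = (128, 188).
Step 4: Order so x ≤ y and verify: 128² + 188² = 16384 + 35344 = 51728 = n. ✓

n = 51728 = 128² + 188² (one valid representation with x ≤ y).


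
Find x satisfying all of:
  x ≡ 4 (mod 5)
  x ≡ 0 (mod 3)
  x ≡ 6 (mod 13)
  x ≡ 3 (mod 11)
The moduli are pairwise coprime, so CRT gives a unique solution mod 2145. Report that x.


Product of moduli M = 5 · 3 · 13 · 11 = 2145.
Merge one congruence at a time:
  Start: x ≡ 4 (mod 5).
  Combine with x ≡ 0 (mod 3); new modulus lcm = 15.
    Write x = 4 + 5·t and substitute into x ≡ 0 (mod 3): 5·t ≡ 0 − 4 = -4 (mod 3).
    Reduce coefficients mod 3: 2·t ≡ 2 (mod 3).
    The inverse of 2 mod 3 is 2 (since 2·2 = 4 = 1·3 + 1), so t ≡ 2·2 = 4 ≡ 1 (mod 3).
    Then x = 4 + 5·1 = 9, valid modulo lcm(5, 3) = 15: x ≡ 9 (mod 15).
  Combine with x ≡ 6 (mod 13); new modulus lcm = 195.
    Write x = 9 + 15·t and substitute into x ≡ 6 (mod 13): 15·t ≡ 6 − 9 = -3 (mod 13).
    Reduce coefficients mod 13: 2·t ≡ 10 (mod 13).
    The inverse of 2 mod 13 is 7 (since 2·7 = 14 = 1·13 + 1), so t ≡ 7·10 = 70 ≡ 5 (mod 13).
    Then x = 9 + 15·5 = 84, valid modulo lcm(15, 13) = 195: x ≡ 84 (mod 195).
  Combine with x ≡ 3 (mod 11); new modulus lcm = 2145.
    Write x = 84 + 195·t and substitute into x ≡ 3 (mod 11): 195·t ≡ 3 − 84 = -81 (mod 11).
    Reduce coefficients mod 11: 8·t ≡ 7 (mod 11).
    The inverse of 8 mod 11 is 7 (since 8·7 = 56 = 5·11 + 1), so t ≡ 7·7 = 49 ≡ 5 (mod 11).
    Then x = 84 + 195·5 = 1059, valid modulo lcm(195, 11) = 2145: x ≡ 1059 (mod 2145).
Verify against each original: 1059 mod 5 = 4, 1059 mod 3 = 0, 1059 mod 13 = 6, 1059 mod 11 = 3.

x ≡ 1059 (mod 2145).


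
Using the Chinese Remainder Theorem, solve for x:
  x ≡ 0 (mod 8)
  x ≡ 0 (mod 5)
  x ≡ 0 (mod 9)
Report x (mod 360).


Moduli 8, 5, 9 are pairwise coprime; by CRT there is a unique solution modulo M = 8 · 5 · 9 = 360.
Solve pairwise, accumulating the modulus:
  Start with x ≡ 0 (mod 8).
  Combine with x ≡ 0 (mod 5): since gcd(8, 5) = 1, we get a unique residue mod 40.
    Write x = 0 + 8·t and substitute into x ≡ 0 (mod 5): 8·t ≡ 0 − 0 = 0 (mod 5).
    Reduce coefficients mod 5: 3·t ≡ 0 (mod 5).
    The inverse of 3 mod 5 is 2 (since 3·2 = 6 = 1·5 + 1), so t ≡ 2·0 = 0 ≡ 0 (mod 5).
    Then x = 0 + 8·0 = 0, valid modulo lcm(8, 5) = 40: x ≡ 0 (mod 40).
  Combine with x ≡ 0 (mod 9): since gcd(40, 9) = 1, we get a unique residue mod 360.
    Write x = 0 + 40·t and substitute into x ≡ 0 (mod 9): 40·t ≡ 0 − 0 = 0 (mod 9).
    Reduce coefficients mod 9: 4·t ≡ 0 (mod 9).
    The inverse of 4 mod 9 is 7 (since 4·7 = 28 = 3·9 + 1), so t ≡ 7·0 = 0 ≡ 0 (mod 9).
    Then x = 0 + 40·0 = 0, valid modulo lcm(40, 9) = 360: x ≡ 0 (mod 360).
Verify: 0 mod 8 = 0 ✓, 0 mod 5 = 0 ✓, 0 mod 9 = 0 ✓.

x ≡ 0 (mod 360).


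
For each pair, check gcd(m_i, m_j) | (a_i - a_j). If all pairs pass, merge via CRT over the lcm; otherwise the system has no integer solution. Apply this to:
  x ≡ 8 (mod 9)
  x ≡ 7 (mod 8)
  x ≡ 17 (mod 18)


Moduli 9, 8, 18 are not pairwise coprime, so CRT works modulo lcm(m_i) when all pairwise compatibility conditions hold.
Pairwise compatibility: gcd(m_i, m_j) must divide a_i - a_j for every pair.
Merge one congruence at a time:
  Start: x ≡ 8 (mod 9).
  Combine with x ≡ 7 (mod 8): gcd(9, 8) = 1; 7 - 8 = -1, which IS divisible by 1, so compatible.
    Write x = 8 + 9·t and substitute into x ≡ 7 (mod 8): 9·t ≡ 7 − 8 = -1 (mod 8).
    Reduce coefficients mod 8: 1·t ≡ 7 (mod 8).
    So t ≡ 7 (mod 8).
    Then x = 8 + 9·7 = 71, valid modulo lcm(9, 8) = 72: x ≡ 71 (mod 72).
  Combine with x ≡ 17 (mod 18): gcd(72, 18) = 18; 17 - 71 = -54, which IS divisible by 18, so compatible.
    Write x = 71 + 72·t and substitute into x ≡ 17 (mod 18): 72·t ≡ 17 − 71 = -54 (mod 18).
    Divide the congruence (and modulus) by g = 18: 4·t ≡ -3 (mod 1).
    Modulo 1 every t works; take t = 0.
    Then x = 71 + 72·0 = 71, valid modulo lcm(72, 18) = 72: x ≡ 71 (mod 72).
Verify: 71 mod 9 = 8, 71 mod 8 = 7, 71 mod 18 = 17.

x ≡ 71 (mod 72).


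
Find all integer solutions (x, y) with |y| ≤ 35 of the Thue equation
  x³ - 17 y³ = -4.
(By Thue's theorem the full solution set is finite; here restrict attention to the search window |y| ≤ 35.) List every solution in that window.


The equation is x³ - 17y³ = -4. For fixed y, x³ = 17·y³ − 4, so a solution requires the RHS to be a perfect cube.
Strategy: iterate y from -35 to 35, compute RHS = 17·y³ − 4, and check whether it is a (positive or negative) perfect cube.
Check small values of y:
  y = 0: RHS = -4 is not a perfect cube.
  y = 1: RHS = 13 is not a perfect cube.
  y = -1: RHS = -21 is not a perfect cube.
  y = 2: RHS = 132 is not a perfect cube.
  y = -2: RHS = -140 is not a perfect cube.
  y = 3: RHS = 455 is not a perfect cube.
  y = -3: RHS = -463 is not a perfect cube.
Continuing the search up to |y| = 35 finds no solutions either.
No (x, y) in the scanned range satisfies the equation.

No integer solutions with |y| ≤ 35.


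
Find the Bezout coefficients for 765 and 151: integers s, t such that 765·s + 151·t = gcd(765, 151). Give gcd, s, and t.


Euclidean algorithm on (765, 151) — divide until remainder is 0:
  765 = 5 · 151 + 10
  151 = 15 · 10 + 1
  10 = 10 · 1 + 0
gcd(765, 151) = 1.
Track Bezout coefficients alongside the remainders: start with r₀ = 765 = a·1 + b·0 (s = 1, t = 0) and r₁ = 151 = a·0 + b·1 (s = 0, t = 1); each new remainder r_{k+1} = r_{k-1} − q_k·r_k inherits s_{k+1} = s_{k-1} − q_k·s_k, t_{k+1} = t_{k-1} − q_k·t_k, so r_k = a·s_k + b·t_k at every step:
  q = 5: r = 10, s = 1 − 5·0 = 1, t = 0 − 5·1 = -5  (check: 765·1 + 151·(-5) = 10)
  q = 15: r = 1, s = 0 − 15·1 = -15, t = 1 − 15·(-5) = 76  (check: 765·(-15) + 151·76 = 1)
The row with r = 1 (the gcd) gives the Bezout coefficients s = -15, t = 76.
Result: 765 · (-15) + 151 · (76) = 1.

gcd(765, 151) = 1; s = -15, t = 76 (check: 765·(-15) + 151·76 = 1).


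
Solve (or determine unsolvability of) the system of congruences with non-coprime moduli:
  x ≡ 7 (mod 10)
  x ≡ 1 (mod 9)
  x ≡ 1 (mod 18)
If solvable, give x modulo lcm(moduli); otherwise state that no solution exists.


Moduli 10, 9, 18 are not pairwise coprime, so CRT works modulo lcm(m_i) when all pairwise compatibility conditions hold.
Pairwise compatibility: gcd(m_i, m_j) must divide a_i - a_j for every pair.
Merge one congruence at a time:
  Start: x ≡ 7 (mod 10).
  Combine with x ≡ 1 (mod 9): gcd(10, 9) = 1; 1 - 7 = -6, which IS divisible by 1, so compatible.
    Write x = 7 + 10·t and substitute into x ≡ 1 (mod 9): 10·t ≡ 1 − 7 = -6 (mod 9).
    Reduce coefficients mod 9: 1·t ≡ 3 (mod 9).
    So t ≡ 3 (mod 9).
    Then x = 7 + 10·3 = 37, valid modulo lcm(10, 9) = 90: x ≡ 37 (mod 90).
  Combine with x ≡ 1 (mod 18): gcd(90, 18) = 18; 1 - 37 = -36, which IS divisible by 18, so compatible.
    Write x = 37 + 90·t and substitute into x ≡ 1 (mod 18): 90·t ≡ 1 − 37 = -36 (mod 18).
    Divide the congruence (and modulus) by g = 18: 5·t ≡ -2 (mod 1).
    Modulo 1 every t works; take t = 0.
    Then x = 37 + 90·0 = 37, valid modulo lcm(90, 18) = 90: x ≡ 37 (mod 90).
Verify: 37 mod 10 = 7, 37 mod 9 = 1, 37 mod 18 = 1.

x ≡ 37 (mod 90).


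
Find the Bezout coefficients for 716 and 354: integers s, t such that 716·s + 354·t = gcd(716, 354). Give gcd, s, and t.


Euclidean algorithm on (716, 354) — divide until remainder is 0:
  716 = 2 · 354 + 8
  354 = 44 · 8 + 2
  8 = 4 · 2 + 0
gcd(716, 354) = 2.
Track Bezout coefficients alongside the remainders: start with r₀ = 716 = a·1 + b·0 (s = 1, t = 0) and r₁ = 354 = a·0 + b·1 (s = 0, t = 1); each new remainder r_{k+1} = r_{k-1} − q_k·r_k inherits s_{k+1} = s_{k-1} − q_k·s_k, t_{k+1} = t_{k-1} − q_k·t_k, so r_k = a·s_k + b·t_k at every step:
  q = 2: r = 8, s = 1 − 2·0 = 1, t = 0 − 2·1 = -2  (check: 716·1 + 354·(-2) = 8)
  q = 44: r = 2, s = 0 − 44·1 = -44, t = 1 − 44·(-2) = 89  (check: 716·(-44) + 354·89 = 2)
The row with r = 2 (the gcd) gives the Bezout coefficients s = -44, t = 89.
Result: 716 · (-44) + 354 · (89) = 2.

gcd(716, 354) = 2; s = -44, t = 89 (check: 716·(-44) + 354·89 = 2).


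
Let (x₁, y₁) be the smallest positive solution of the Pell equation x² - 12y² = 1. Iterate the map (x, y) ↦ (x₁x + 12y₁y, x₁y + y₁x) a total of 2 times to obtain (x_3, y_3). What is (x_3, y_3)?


Step 1: Find the fundamental solution (x₁, y₁) of x² - 12y² = 1.
  Expand √12 as a continued fraction. a₀ = ⌊√12⌋ = 3; iterate m_{k+1} = d_k·a_k − m_k, d_{k+1} = (12 − m_{k+1}²)/d_k, a_{k+1} = ⌊(a₀ + m_{k+1})/d_{k+1}⌋ (starting m₀ = 0, d₀ = 1), with convergents p_k = a_k·p_{k-1} + p_{k-2}, q_k = a_k·q_{k-1} + q_{k-2} (p₋₁ = 1, q₋₁ = 0):
  k = 0: a₀ = 3; p₀/q₀ = 3/1; p₀² − 12·q₀² = 9 − 12 = -3.
  k = 1: m = 3, d = 3, a = ⌊(3 + 3)/3⌋ = 2; p/q = (2·3 + 1)/(2·1 + 0) = 7/2; p² − 12·q² = 49 − 48 = 1.
  The first convergent with p² − 12·q² = 1 gives the fundamental solution (x₁, y₁) = (7, 2).
Step 2: Apply the recurrence (x_{n+1}, y_{n+1}) = (x₁x_n + 12y₁y_n, x₁y_n + y₁x_n) repeatedly.
  From (x_1, y_1) = (7, 2): x_2 = 7·7 + 12·2·2 = 97; y_2 = 7·2 + 2·7 = 28.
  From (x_2, y_2) = (97, 28): x_3 = 7·97 + 12·2·28 = 1351; y_3 = 7·28 + 2·97 = 390.
Step 3: Verify x_3² - 12·y_3² = 1825201 - 1825200 = 1 (should be 1). ✓

(x_1, y_1) = (7, 2); (x_3, y_3) = (1351, 390).


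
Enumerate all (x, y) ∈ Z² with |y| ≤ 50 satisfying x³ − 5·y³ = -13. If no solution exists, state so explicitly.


The equation is x³ - 5y³ = -13. For fixed y, x³ = 5·y³ − 13, so a solution requires the RHS to be a perfect cube.
Strategy: iterate y from -50 to 50, compute RHS = 5·y³ − 13, and check whether it is a (positive or negative) perfect cube.
Check small values of y:
  y = 0: RHS = -13 is not a perfect cube.
  y = 1: RHS = -8 = (-2)³ ⇒ x = -2 works.
  y = -1: RHS = -18 is not a perfect cube.
  y = 2: RHS = 27 = (3)³ ⇒ x = 3 works.
  y = -2: RHS = -53 is not a perfect cube.
  y = 3: RHS = 122 is not a perfect cube.
  y = -3: RHS = -148 is not a perfect cube.
Continuing, at y = -7: RHS = -1728 = (-12)³ ⇒ x = -12 works.
Searching the remaining y in |y| ≤ 50 finds no further solutions.
Collected solutions: (-2, 1), (3, 2), (-12, -7).

Solutions (with |y| ≤ 50): (-2, 1), (3, 2), (-12, -7).


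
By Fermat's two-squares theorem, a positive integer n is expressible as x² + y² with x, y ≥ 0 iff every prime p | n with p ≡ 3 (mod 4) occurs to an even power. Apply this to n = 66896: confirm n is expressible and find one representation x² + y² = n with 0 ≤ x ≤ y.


Step 1: Factor n = 66896 = 2^4 · 37 · 113.
Step 2: Check the mod-4 condition on each prime factor: 2 = 2 (special); 37 ≡ 1 (mod 4), exponent 1; 113 ≡ 1 (mod 4), exponent 1.
All primes ≡ 3 (mod 4) appear to even exponent (or don't appear), so by the two-squares theorem n IS expressible as a sum of two squares.
Step 3: Build a representation. Group n = k² · m with k = 4 and m = 37 · 113 = 4181 (a product of primes ≡ 1 (mod 4)); a representation of m scales to one of n via (k·x)² + (k·y)² = k²(x² + y²). Each prime p ≡ 1 (mod 4) is itself a sum of two squares; find a² by testing p − a² for a perfect square:
  37: 37 − 1² = 36 = 6² ⇒ 37 = 1² + 6².
  113: 113 − 1² = 112, 113 − 2² = 109, 113 − 3² = 104, 113 − 4² = 97, 113 − 5² = 88, 113 − 6² = 77, 113 − 7² = 64 = 8² ⇒ 113 = 7² + 8².
  Combine using the Brahmagupta–Fibonacci identity (a² + b²)(c² + d²) = (ac − bd)² + (ad + bc)² = (ac + bd)² + (ad − bc)²:
  37 · 113 = 4181: from (1² + 6²)(7² + 8²), take (1·7 − 6·8, 1·8 + 6·7) = (7 − 48, 8 + 42) = (-41, 50); dropping signs (only squares matter) gives (41, 50); check 41² + 50² = 1681 + 2500 = 4181 ✓.
  Scale by k = 4: (4·41, 4·50) = (164, 200).
Step 4: Order so x ≤ y and verify: 164² + 200² = 26896 + 40000 = 66896 = n. ✓

n = 66896 = 164² + 200² (one valid representation with x ≤ y).


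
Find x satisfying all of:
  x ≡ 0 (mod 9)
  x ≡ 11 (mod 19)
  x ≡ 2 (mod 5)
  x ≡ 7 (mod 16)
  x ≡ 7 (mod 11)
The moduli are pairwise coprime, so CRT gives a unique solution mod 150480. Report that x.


Product of moduli M = 9 · 19 · 5 · 16 · 11 = 150480.
Merge one congruence at a time:
  Start: x ≡ 0 (mod 9).
  Combine with x ≡ 11 (mod 19); new modulus lcm = 171.
    Write x = 0 + 9·t and substitute into x ≡ 11 (mod 19): 9·t ≡ 11 − 0 = 11 (mod 19).
    The inverse of 9 mod 19 is 17 (since 9·17 = 153 = 8·19 + 1), so t ≡ 17·11 = 187 ≡ 16 (mod 19).
    Then x = 0 + 9·16 = 144, valid modulo lcm(9, 19) = 171: x ≡ 144 (mod 171).
  Combine with x ≡ 2 (mod 5); new modulus lcm = 855.
    Write x = 144 + 171·t and substitute into x ≡ 2 (mod 5): 171·t ≡ 2 − 144 = -142 (mod 5).
    Reduce coefficients mod 5: 1·t ≡ 3 (mod 5).
    So t ≡ 3 (mod 5).
    Then x = 144 + 171·3 = 657, valid modulo lcm(171, 5) = 855: x ≡ 657 (mod 855).
  Combine with x ≡ 7 (mod 16); new modulus lcm = 13680.
    Write x = 657 + 855·t and substitute into x ≡ 7 (mod 16): 855·t ≡ 7 − 657 = -650 (mod 16).
    Reduce coefficients mod 16: 7·t ≡ 6 (mod 16).
    The inverse of 7 mod 16 is 7 (since 7·7 = 49 = 3·16 + 1), so t ≡ 7·6 = 42 ≡ 10 (mod 16).
    Then x = 657 + 855·10 = 9207, valid modulo lcm(855, 16) = 13680: x ≡ 9207 (mod 13680).
  Combine with x ≡ 7 (mod 11); new modulus lcm = 150480.
    Write x = 9207 + 13680·t and substitute into x ≡ 7 (mod 11): 13680·t ≡ 7 − 9207 = -9200 (mod 11).
    Reduce coefficients mod 11: 7·t ≡ 7 (mod 11).
    The inverse of 7 mod 11 is 8 (since 7·8 = 56 = 5·11 + 1), so t ≡ 8·7 = 56 ≡ 1 (mod 11).
    Then x = 9207 + 13680·1 = 22887, valid modulo lcm(13680, 11) = 150480: x ≡ 22887 (mod 150480).
Verify against each original: 22887 mod 9 = 0, 22887 mod 19 = 11, 22887 mod 5 = 2, 22887 mod 16 = 7, 22887 mod 11 = 7.

x ≡ 22887 (mod 150480).


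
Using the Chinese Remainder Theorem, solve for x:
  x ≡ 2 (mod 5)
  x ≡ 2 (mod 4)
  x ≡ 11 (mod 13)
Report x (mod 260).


Moduli 5, 4, 13 are pairwise coprime; by CRT there is a unique solution modulo M = 5 · 4 · 13 = 260.
Solve pairwise, accumulating the modulus:
  Start with x ≡ 2 (mod 5).
  Combine with x ≡ 2 (mod 4): since gcd(5, 4) = 1, we get a unique residue mod 20.
    Write x = 2 + 5·t and substitute into x ≡ 2 (mod 4): 5·t ≡ 2 − 2 = 0 (mod 4).
    Reduce coefficients mod 4: 1·t ≡ 0 (mod 4).
    So t ≡ 0 (mod 4).
    Then x = 2 + 5·0 = 2, valid modulo lcm(5, 4) = 20: x ≡ 2 (mod 20).
  Combine with x ≡ 11 (mod 13): since gcd(20, 13) = 1, we get a unique residue mod 260.
    Write x = 2 + 20·t and substitute into x ≡ 11 (mod 13): 20·t ≡ 11 − 2 = 9 (mod 13).
    Reduce coefficients mod 13: 7·t ≡ 9 (mod 13).
    The inverse of 7 mod 13 is 2 (since 7·2 = 14 = 1·13 + 1), so t ≡ 2·9 = 18 ≡ 5 (mod 13).
    Then x = 2 + 20·5 = 102, valid modulo lcm(20, 13) = 260: x ≡ 102 (mod 260).
Verify: 102 mod 5 = 2 ✓, 102 mod 4 = 2 ✓, 102 mod 13 = 11 ✓.

x ≡ 102 (mod 260).


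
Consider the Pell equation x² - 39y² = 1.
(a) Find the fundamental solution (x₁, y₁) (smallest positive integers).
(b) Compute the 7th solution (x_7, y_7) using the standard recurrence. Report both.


Step 1: Find the fundamental solution (x₁, y₁) of x² - 39y² = 1.
  Expand √39 as a continued fraction. a₀ = ⌊√39⌋ = 6; iterate m_{k+1} = d_k·a_k − m_k, d_{k+1} = (39 − m_{k+1}²)/d_k, a_{k+1} = ⌊(a₀ + m_{k+1})/d_{k+1}⌋ (starting m₀ = 0, d₀ = 1), with convergents p_k = a_k·p_{k-1} + p_{k-2}, q_k = a_k·q_{k-1} + q_{k-2} (p₋₁ = 1, q₋₁ = 0):
  k = 0: a₀ = 6; p₀/q₀ = 6/1; p₀² − 39·q₀² = 36 − 39 = -3.
  k = 1: m = 6, d = 3, a = ⌊(6 + 6)/3⌋ = 4; p/q = (4·6 + 1)/(4·1 + 0) = 25/4; p² − 39·q² = 625 − 624 = 1.
  The first convergent with p² − 39·q² = 1 gives the fundamental solution (x₁, y₁) = (25, 4).
Step 2: Apply the recurrence (x_{n+1}, y_{n+1}) = (x₁x_n + 39y₁y_n, x₁y_n + y₁x_n) repeatedly.
  From (x_1, y_1) = (25, 4): x_2 = 25·25 + 39·4·4 = 1249; y_2 = 25·4 + 4·25 = 200.
  From (x_2, y_2) = (1249, 200): x_3 = 25·1249 + 39·4·200 = 62425; y_3 = 25·200 + 4·1249 = 9996.
  From (x_3, y_3) = (62425, 9996): x_4 = 25·62425 + 39·4·9996 = 3120001; y_4 = 25·9996 + 4·62425 = 499600.
  From (x_4, y_4) = (3120001, 499600): x_5 = 25·3120001 + 39·4·499600 = 155937625; y_5 = 25·499600 + 4·3120001 = 24970004.
  From (x_5, y_5) = (155937625, 24970004): x_6 = 25·155937625 + 39·4·24970004 = 7793761249; y_6 = 25·24970004 + 4·155937625 = 1248000600.
  From (x_6, y_6) = (7793761249, 1248000600): x_7 = 25·7793761249 + 39·4·1248000600 = 389532124825; y_7 = 25·1248000600 + 4·7793761249 = 62375059996.
Step 3: Verify x_7² - 39·y_7² = 151735276270679381280625 - 151735276270679381280624 = 1 (should be 1). ✓

(x_1, y_1) = (25, 4); (x_7, y_7) = (389532124825, 62375059996).


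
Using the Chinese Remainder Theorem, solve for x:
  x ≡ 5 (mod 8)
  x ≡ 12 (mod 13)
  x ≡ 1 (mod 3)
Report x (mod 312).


Moduli 8, 13, 3 are pairwise coprime; by CRT there is a unique solution modulo M = 8 · 13 · 3 = 312.
Solve pairwise, accumulating the modulus:
  Start with x ≡ 5 (mod 8).
  Combine with x ≡ 12 (mod 13): since gcd(8, 13) = 1, we get a unique residue mod 104.
    Write x = 5 + 8·t and substitute into x ≡ 12 (mod 13): 8·t ≡ 12 − 5 = 7 (mod 13).
    The inverse of 8 mod 13 is 5 (since 8·5 = 40 = 3·13 + 1), so t ≡ 5·7 = 35 ≡ 9 (mod 13).
    Then x = 5 + 8·9 = 77, valid modulo lcm(8, 13) = 104: x ≡ 77 (mod 104).
  Combine with x ≡ 1 (mod 3): since gcd(104, 3) = 1, we get a unique residue mod 312.
    Write x = 77 + 104·t and substitute into x ≡ 1 (mod 3): 104·t ≡ 1 − 77 = -76 (mod 3).
    Reduce coefficients mod 3: 2·t ≡ 2 (mod 3).
    The inverse of 2 mod 3 is 2 (since 2·2 = 4 = 1·3 + 1), so t ≡ 2·2 = 4 ≡ 1 (mod 3).
    Then x = 77 + 104·1 = 181, valid modulo lcm(104, 3) = 312: x ≡ 181 (mod 312).
Verify: 181 mod 8 = 5 ✓, 181 mod 13 = 12 ✓, 181 mod 3 = 1 ✓.

x ≡ 181 (mod 312).


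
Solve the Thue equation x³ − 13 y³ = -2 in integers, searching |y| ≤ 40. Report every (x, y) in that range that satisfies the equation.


The equation is x³ - 13y³ = -2. For fixed y, x³ = 13·y³ − 2, so a solution requires the RHS to be a perfect cube.
Strategy: iterate y from -40 to 40, compute RHS = 13·y³ − 2, and check whether it is a (positive or negative) perfect cube.
Check small values of y:
  y = 0: RHS = -2 is not a perfect cube.
  y = 1: RHS = 11 is not a perfect cube.
  y = -1: RHS = -15 is not a perfect cube.
  y = 2: RHS = 102 is not a perfect cube.
  y = -2: RHS = -106 is not a perfect cube.
  y = 3: RHS = 349 is not a perfect cube.
  y = -3: RHS = -353 is not a perfect cube.
Continuing the search up to |y| = 40 finds no solutions either.
No (x, y) in the scanned range satisfies the equation.

No integer solutions with |y| ≤ 40.


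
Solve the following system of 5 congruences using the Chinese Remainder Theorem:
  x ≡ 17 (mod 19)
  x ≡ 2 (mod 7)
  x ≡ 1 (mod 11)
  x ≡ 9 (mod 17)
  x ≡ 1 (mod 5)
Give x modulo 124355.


Product of moduli M = 19 · 7 · 11 · 17 · 5 = 124355.
Merge one congruence at a time:
  Start: x ≡ 17 (mod 19).
  Combine with x ≡ 2 (mod 7); new modulus lcm = 133.
    Write x = 17 + 19·t and substitute into x ≡ 2 (mod 7): 19·t ≡ 2 − 17 = -15 (mod 7).
    Reduce coefficients mod 7: 5·t ≡ 6 (mod 7).
    The inverse of 5 mod 7 is 3 (since 5·3 = 15 = 2·7 + 1), so t ≡ 3·6 = 18 ≡ 4 (mod 7).
    Then x = 17 + 19·4 = 93, valid modulo lcm(19, 7) = 133: x ≡ 93 (mod 133).
  Combine with x ≡ 1 (mod 11); new modulus lcm = 1463.
    Write x = 93 + 133·t and substitute into x ≡ 1 (mod 11): 133·t ≡ 1 − 93 = -92 (mod 11).
    Reduce coefficients mod 11: 1·t ≡ 7 (mod 11).
    So t ≡ 7 (mod 11).
    Then x = 93 + 133·7 = 1024, valid modulo lcm(133, 11) = 1463: x ≡ 1024 (mod 1463).
  Combine with x ≡ 9 (mod 17); new modulus lcm = 24871.
    Write x = 1024 + 1463·t and substitute into x ≡ 9 (mod 17): 1463·t ≡ 9 − 1024 = -1015 (mod 17).
    Reduce coefficients mod 17: 1·t ≡ 5 (mod 17).
    So t ≡ 5 (mod 17).
    Then x = 1024 + 1463·5 = 8339, valid modulo lcm(1463, 17) = 24871: x ≡ 8339 (mod 24871).
  Combine with x ≡ 1 (mod 5); new modulus lcm = 124355.
    Write x = 8339 + 24871·t and substitute into x ≡ 1 (mod 5): 24871·t ≡ 1 − 8339 = -8338 (mod 5).
    Reduce coefficients mod 5: 1·t ≡ 2 (mod 5).
    So t ≡ 2 (mod 5).
    Then x = 8339 + 24871·2 = 58081, valid modulo lcm(24871, 5) = 124355: x ≡ 58081 (mod 124355).
Verify against each original: 58081 mod 19 = 17, 58081 mod 7 = 2, 58081 mod 11 = 1, 58081 mod 17 = 9, 58081 mod 5 = 1.

x ≡ 58081 (mod 124355).


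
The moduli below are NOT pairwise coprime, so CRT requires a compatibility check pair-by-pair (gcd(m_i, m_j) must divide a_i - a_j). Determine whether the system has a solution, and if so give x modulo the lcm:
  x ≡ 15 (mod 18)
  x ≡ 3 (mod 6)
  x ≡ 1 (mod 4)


Moduli 18, 6, 4 are not pairwise coprime, so CRT works modulo lcm(m_i) when all pairwise compatibility conditions hold.
Pairwise compatibility: gcd(m_i, m_j) must divide a_i - a_j for every pair.
Merge one congruence at a time:
  Start: x ≡ 15 (mod 18).
  Combine with x ≡ 3 (mod 6): gcd(18, 6) = 6; 3 - 15 = -12, which IS divisible by 6, so compatible.
    Write x = 15 + 18·t and substitute into x ≡ 3 (mod 6): 18·t ≡ 3 − 15 = -12 (mod 6).
    Divide the congruence (and modulus) by g = 6: 3·t ≡ -2 (mod 1).
    Modulo 1 every t works; take t = 0.
    Then x = 15 + 18·0 = 15, valid modulo lcm(18, 6) = 18: x ≡ 15 (mod 18).
  Combine with x ≡ 1 (mod 4): gcd(18, 4) = 2; 1 - 15 = -14, which IS divisible by 2, so compatible.
    Write x = 15 + 18·t and substitute into x ≡ 1 (mod 4): 18·t ≡ 1 − 15 = -14 (mod 4).
    Divide the congruence (and modulus) by g = 2: 9·t ≡ -7 (mod 2).
    Reduce coefficients mod 2: 1·t ≡ 1 (mod 2).
    So t ≡ 1 (mod 2).
    Then x = 15 + 18·1 = 33, valid modulo lcm(18, 4) = 36: x ≡ 33 (mod 36).
Verify: 33 mod 18 = 15, 33 mod 6 = 3, 33 mod 4 = 1.

x ≡ 33 (mod 36).


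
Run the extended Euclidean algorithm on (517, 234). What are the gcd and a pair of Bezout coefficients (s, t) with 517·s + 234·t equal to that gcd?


Euclidean algorithm on (517, 234) — divide until remainder is 0:
  517 = 2 · 234 + 49
  234 = 4 · 49 + 38
  49 = 1 · 38 + 11
  38 = 3 · 11 + 5
  11 = 2 · 5 + 1
  5 = 5 · 1 + 0
gcd(517, 234) = 1.
Track Bezout coefficients alongside the remainders: start with r₀ = 517 = a·1 + b·0 (s = 1, t = 0) and r₁ = 234 = a·0 + b·1 (s = 0, t = 1); each new remainder r_{k+1} = r_{k-1} − q_k·r_k inherits s_{k+1} = s_{k-1} − q_k·s_k, t_{k+1} = t_{k-1} − q_k·t_k, so r_k = a·s_k + b·t_k at every step:
  q = 2: r = 49, s = 1 − 2·0 = 1, t = 0 − 2·1 = -2  (check: 517·1 + 234·(-2) = 49)
  q = 4: r = 38, s = 0 − 4·1 = -4, t = 1 − 4·(-2) = 9  (check: 517·(-4) + 234·9 = 38)
  q = 1: r = 11, s = 1 − 1·(-4) = 5, t = -2 − 1·9 = -11  (check: 517·5 + 234·(-11) = 11)
  q = 3: r = 5, s = -4 − 3·5 = -19, t = 9 − 3·(-11) = 42  (check: 517·(-19) + 234·42 = 5)
  q = 2: r = 1, s = 5 − 2·(-19) = 43, t = -11 − 2·42 = -95  (check: 517·43 + 234·(-95) = 1)
The row with r = 1 (the gcd) gives the Bezout coefficients s = 43, t = -95.
Result: 517 · (43) + 234 · (-95) = 1.

gcd(517, 234) = 1; s = 43, t = -95 (check: 517·43 + 234·(-95) = 1).


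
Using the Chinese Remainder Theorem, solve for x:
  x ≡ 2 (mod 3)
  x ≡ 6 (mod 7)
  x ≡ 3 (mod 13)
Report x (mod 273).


Moduli 3, 7, 13 are pairwise coprime; by CRT there is a unique solution modulo M = 3 · 7 · 13 = 273.
Solve pairwise, accumulating the modulus:
  Start with x ≡ 2 (mod 3).
  Combine with x ≡ 6 (mod 7): since gcd(3, 7) = 1, we get a unique residue mod 21.
    Write x = 2 + 3·t and substitute into x ≡ 6 (mod 7): 3·t ≡ 6 − 2 = 4 (mod 7).
    The inverse of 3 mod 7 is 5 (since 3·5 = 15 = 2·7 + 1), so t ≡ 5·4 = 20 ≡ 6 (mod 7).
    Then x = 2 + 3·6 = 20, valid modulo lcm(3, 7) = 21: x ≡ 20 (mod 21).
  Combine with x ≡ 3 (mod 13): since gcd(21, 13) = 1, we get a unique residue mod 273.
    Write x = 20 + 21·t and substitute into x ≡ 3 (mod 13): 21·t ≡ 3 − 20 = -17 (mod 13).
    Reduce coefficients mod 13: 8·t ≡ 9 (mod 13).
    The inverse of 8 mod 13 is 5 (since 8·5 = 40 = 3·13 + 1), so t ≡ 5·9 = 45 ≡ 6 (mod 13).
    Then x = 20 + 21·6 = 146, valid modulo lcm(21, 13) = 273: x ≡ 146 (mod 273).
Verify: 146 mod 3 = 2 ✓, 146 mod 7 = 6 ✓, 146 mod 13 = 3 ✓.

x ≡ 146 (mod 273).


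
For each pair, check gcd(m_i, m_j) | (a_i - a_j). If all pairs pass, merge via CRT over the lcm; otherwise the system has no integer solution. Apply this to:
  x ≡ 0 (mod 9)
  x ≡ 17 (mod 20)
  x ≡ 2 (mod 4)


Moduli 9, 20, 4 are not pairwise coprime, so CRT works modulo lcm(m_i) when all pairwise compatibility conditions hold.
Pairwise compatibility: gcd(m_i, m_j) must divide a_i - a_j for every pair.
Merge one congruence at a time:
  Start: x ≡ 0 (mod 9).
  Combine with x ≡ 17 (mod 20): gcd(9, 20) = 1; 17 - 0 = 17, which IS divisible by 1, so compatible.
    Write x = 0 + 9·t and substitute into x ≡ 17 (mod 20): 9·t ≡ 17 − 0 = 17 (mod 20).
    The inverse of 9 mod 20 is 9 (since 9·9 = 81 = 4·20 + 1), so t ≡ 9·17 = 153 ≡ 13 (mod 20).
    Then x = 0 + 9·13 = 117, valid modulo lcm(9, 20) = 180: x ≡ 117 (mod 180).
  Combine with x ≡ 2 (mod 4): gcd(180, 4) = 4, and 2 - 117 = -115 is NOT divisible by 4.
    ⇒ system is inconsistent (no integer solution).

No solution (the system is inconsistent).


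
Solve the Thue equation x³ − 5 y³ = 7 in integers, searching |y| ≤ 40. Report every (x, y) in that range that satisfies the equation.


The equation is x³ - 5y³ = 7. For fixed y, x³ = 5·y³ + 7, so a solution requires the RHS to be a perfect cube.
Strategy: iterate y from -40 to 40, compute RHS = 5·y³ + 7, and check whether it is a (positive or negative) perfect cube.
Check small values of y:
  y = 0: RHS = 7 is not a perfect cube.
  y = 1: RHS = 12 is not a perfect cube.
  y = -1: RHS = 2 is not a perfect cube.
  y = 2: RHS = 47 is not a perfect cube.
  y = -2: RHS = -33 is not a perfect cube.
  y = 3: RHS = 142 is not a perfect cube.
  y = -3: RHS = -128 is not a perfect cube.
Continuing the search up to |y| = 40 finds no solutions either.
No (x, y) in the scanned range satisfies the equation.

No integer solutions with |y| ≤ 40.


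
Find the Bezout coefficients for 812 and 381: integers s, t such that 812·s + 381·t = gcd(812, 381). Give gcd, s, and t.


Euclidean algorithm on (812, 381) — divide until remainder is 0:
  812 = 2 · 381 + 50
  381 = 7 · 50 + 31
  50 = 1 · 31 + 19
  31 = 1 · 19 + 12
  19 = 1 · 12 + 7
  12 = 1 · 7 + 5
  7 = 1 · 5 + 2
  5 = 2 · 2 + 1
  2 = 2 · 1 + 0
gcd(812, 381) = 1.
Track Bezout coefficients alongside the remainders: start with r₀ = 812 = a·1 + b·0 (s = 1, t = 0) and r₁ = 381 = a·0 + b·1 (s = 0, t = 1); each new remainder r_{k+1} = r_{k-1} − q_k·r_k inherits s_{k+1} = s_{k-1} − q_k·s_k, t_{k+1} = t_{k-1} − q_k·t_k, so r_k = a·s_k + b·t_k at every step:
  q = 2: r = 50, s = 1 − 2·0 = 1, t = 0 − 2·1 = -2  (check: 812·1 + 381·(-2) = 50)
  q = 7: r = 31, s = 0 − 7·1 = -7, t = 1 − 7·(-2) = 15  (check: 812·(-7) + 381·15 = 31)
  q = 1: r = 19, s = 1 − 1·(-7) = 8, t = -2 − 1·15 = -17  (check: 812·8 + 381·(-17) = 19)
  q = 1: r = 12, s = -7 − 1·8 = -15, t = 15 − 1·(-17) = 32  (check: 812·(-15) + 381·32 = 12)
  q = 1: r = 7, s = 8 − 1·(-15) = 23, t = -17 − 1·32 = -49  (check: 812·23 + 381·(-49) = 7)
  q = 1: r = 5, s = -15 − 1·23 = -38, t = 32 − 1·(-49) = 81  (check: 812·(-38) + 381·81 = 5)
  q = 1: r = 2, s = 23 − 1·(-38) = 61, t = -49 − 1·81 = -130  (check: 812·61 + 381·(-130) = 2)
  q = 2: r = 1, s = -38 − 2·61 = -160, t = 81 − 2·(-130) = 341  (check: 812·(-160) + 381·341 = 1)
The row with r = 1 (the gcd) gives the Bezout coefficients s = -160, t = 341.
Result: 812 · (-160) + 381 · (341) = 1.

gcd(812, 381) = 1; s = -160, t = 341 (check: 812·(-160) + 381·341 = 1).


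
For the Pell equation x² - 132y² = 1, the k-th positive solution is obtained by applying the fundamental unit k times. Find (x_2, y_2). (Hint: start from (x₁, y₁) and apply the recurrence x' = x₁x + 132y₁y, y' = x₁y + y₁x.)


Step 1: Find the fundamental solution (x₁, y₁) of x² - 132y² = 1.
  Expand √132 as a continued fraction. a₀ = ⌊√132⌋ = 11; iterate m_{k+1} = d_k·a_k − m_k, d_{k+1} = (132 − m_{k+1}²)/d_k, a_{k+1} = ⌊(a₀ + m_{k+1})/d_{k+1}⌋ (starting m₀ = 0, d₀ = 1), with convergents p_k = a_k·p_{k-1} + p_{k-2}, q_k = a_k·q_{k-1} + q_{k-2} (p₋₁ = 1, q₋₁ = 0):
  k = 0: a₀ = 11; p₀/q₀ = 11/1; p₀² − 132·q₀² = 121 − 132 = -11.
  k = 1: m = 11, d = 11, a = ⌊(11 + 11)/11⌋ = 2; p/q = (2·11 + 1)/(2·1 + 0) = 23/2; p² − 132·q² = 529 − 528 = 1.
  The first convergent with p² − 132·q² = 1 gives the fundamental solution (x₁, y₁) = (23, 2).
Step 2: Apply the recurrence (x_{n+1}, y_{n+1}) = (x₁x_n + 132y₁y_n, x₁y_n + y₁x_n) repeatedly.
  From (x_1, y_1) = (23, 2): x_2 = 23·23 + 132·2·2 = 1057; y_2 = 23·2 + 2·23 = 92.
Step 3: Verify x_2² - 132·y_2² = 1117249 - 1117248 = 1 (should be 1). ✓

(x_1, y_1) = (23, 2); (x_2, y_2) = (1057, 92).


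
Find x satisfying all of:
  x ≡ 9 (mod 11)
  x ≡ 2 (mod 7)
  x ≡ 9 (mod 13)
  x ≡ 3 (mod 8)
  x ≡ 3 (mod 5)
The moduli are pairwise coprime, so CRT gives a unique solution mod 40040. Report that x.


Product of moduli M = 11 · 7 · 13 · 8 · 5 = 40040.
Merge one congruence at a time:
  Start: x ≡ 9 (mod 11).
  Combine with x ≡ 2 (mod 7); new modulus lcm = 77.
    Write x = 9 + 11·t and substitute into x ≡ 2 (mod 7): 11·t ≡ 2 − 9 = -7 (mod 7).
    Reduce coefficients mod 7: 4·t ≡ 0 (mod 7).
    The inverse of 4 mod 7 is 2 (since 4·2 = 8 = 1·7 + 1), so t ≡ 2·0 = 0 ≡ 0 (mod 7).
    Then x = 9 + 11·0 = 9, valid modulo lcm(11, 7) = 77: x ≡ 9 (mod 77).
  Combine with x ≡ 9 (mod 13); new modulus lcm = 1001.
    Write x = 9 + 77·t and substitute into x ≡ 9 (mod 13): 77·t ≡ 9 − 9 = 0 (mod 13).
    Reduce coefficients mod 13: 12·t ≡ 0 (mod 13).
    The inverse of 12 mod 13 is 12 (since 12·12 = 144 = 11·13 + 1), so t ≡ 12·0 = 0 ≡ 0 (mod 13).
    Then x = 9 + 77·0 = 9, valid modulo lcm(77, 13) = 1001: x ≡ 9 (mod 1001).
  Combine with x ≡ 3 (mod 8); new modulus lcm = 8008.
    Write x = 9 + 1001·t and substitute into x ≡ 3 (mod 8): 1001·t ≡ 3 − 9 = -6 (mod 8).
    Reduce coefficients mod 8: 1·t ≡ 2 (mod 8).
    So t ≡ 2 (mod 8).
    Then x = 9 + 1001·2 = 2011, valid modulo lcm(1001, 8) = 8008: x ≡ 2011 (mod 8008).
  Combine with x ≡ 3 (mod 5); new modulus lcm = 40040.
    Write x = 2011 + 8008·t and substitute into x ≡ 3 (mod 5): 8008·t ≡ 3 − 2011 = -2008 (mod 5).
    Reduce coefficients mod 5: 3·t ≡ 2 (mod 5).
    The inverse of 3 mod 5 is 2 (since 3·2 = 6 = 1·5 + 1), so t ≡ 2·2 = 4 ≡ 4 (mod 5).
    Then x = 2011 + 8008·4 = 34043, valid modulo lcm(8008, 5) = 40040: x ≡ 34043 (mod 40040).
Verify against each original: 34043 mod 11 = 9, 34043 mod 7 = 2, 34043 mod 13 = 9, 34043 mod 8 = 3, 34043 mod 5 = 3.

x ≡ 34043 (mod 40040).


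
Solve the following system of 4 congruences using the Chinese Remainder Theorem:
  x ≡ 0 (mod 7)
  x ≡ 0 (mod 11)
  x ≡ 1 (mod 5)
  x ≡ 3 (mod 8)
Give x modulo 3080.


Product of moduli M = 7 · 11 · 5 · 8 = 3080.
Merge one congruence at a time:
  Start: x ≡ 0 (mod 7).
  Combine with x ≡ 0 (mod 11); new modulus lcm = 77.
    Write x = 0 + 7·t and substitute into x ≡ 0 (mod 11): 7·t ≡ 0 − 0 = 0 (mod 11).
    The inverse of 7 mod 11 is 8 (since 7·8 = 56 = 5·11 + 1), so t ≡ 8·0 = 0 ≡ 0 (mod 11).
    Then x = 0 + 7·0 = 0, valid modulo lcm(7, 11) = 77: x ≡ 0 (mod 77).
  Combine with x ≡ 1 (mod 5); new modulus lcm = 385.
    Write x = 0 + 77·t and substitute into x ≡ 1 (mod 5): 77·t ≡ 1 − 0 = 1 (mod 5).
    Reduce coefficients mod 5: 2·t ≡ 1 (mod 5).
    The inverse of 2 mod 5 is 3 (since 2·3 = 6 = 1·5 + 1), so t ≡ 3·1 = 3 ≡ 3 (mod 5).
    Then x = 0 + 77·3 = 231, valid modulo lcm(77, 5) = 385: x ≡ 231 (mod 385).
  Combine with x ≡ 3 (mod 8); new modulus lcm = 3080.
    Write x = 231 + 385·t and substitute into x ≡ 3 (mod 8): 385·t ≡ 3 − 231 = -228 (mod 8).
    Reduce coefficients mod 8: 1·t ≡ 4 (mod 8).
    So t ≡ 4 (mod 8).
    Then x = 231 + 385·4 = 1771, valid modulo lcm(385, 8) = 3080: x ≡ 1771 (mod 3080).
Verify against each original: 1771 mod 7 = 0, 1771 mod 11 = 0, 1771 mod 5 = 1, 1771 mod 8 = 3.

x ≡ 1771 (mod 3080).


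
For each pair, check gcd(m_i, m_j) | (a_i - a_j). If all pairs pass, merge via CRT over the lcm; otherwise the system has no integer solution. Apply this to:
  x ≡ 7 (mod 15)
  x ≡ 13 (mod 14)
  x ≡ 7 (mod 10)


Moduli 15, 14, 10 are not pairwise coprime, so CRT works modulo lcm(m_i) when all pairwise compatibility conditions hold.
Pairwise compatibility: gcd(m_i, m_j) must divide a_i - a_j for every pair.
Merge one congruence at a time:
  Start: x ≡ 7 (mod 15).
  Combine with x ≡ 13 (mod 14): gcd(15, 14) = 1; 13 - 7 = 6, which IS divisible by 1, so compatible.
    Write x = 7 + 15·t and substitute into x ≡ 13 (mod 14): 15·t ≡ 13 − 7 = 6 (mod 14).
    Reduce coefficients mod 14: 1·t ≡ 6 (mod 14).
    So t ≡ 6 (mod 14).
    Then x = 7 + 15·6 = 97, valid modulo lcm(15, 14) = 210: x ≡ 97 (mod 210).
  Combine with x ≡ 7 (mod 10): gcd(210, 10) = 10; 7 - 97 = -90, which IS divisible by 10, so compatible.
    Write x = 97 + 210·t and substitute into x ≡ 7 (mod 10): 210·t ≡ 7 − 97 = -90 (mod 10).
    Divide the congruence (and modulus) by g = 10: 21·t ≡ -9 (mod 1).
    Modulo 1 every t works; take t = 0.
    Then x = 97 + 210·0 = 97, valid modulo lcm(210, 10) = 210: x ≡ 97 (mod 210).
Verify: 97 mod 15 = 7, 97 mod 14 = 13, 97 mod 10 = 7.

x ≡ 97 (mod 210).


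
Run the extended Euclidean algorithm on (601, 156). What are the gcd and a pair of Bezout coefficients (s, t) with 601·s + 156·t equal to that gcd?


Euclidean algorithm on (601, 156) — divide until remainder is 0:
  601 = 3 · 156 + 133
  156 = 1 · 133 + 23
  133 = 5 · 23 + 18
  23 = 1 · 18 + 5
  18 = 3 · 5 + 3
  5 = 1 · 3 + 2
  3 = 1 · 2 + 1
  2 = 2 · 1 + 0
gcd(601, 156) = 1.
Track Bezout coefficients alongside the remainders: start with r₀ = 601 = a·1 + b·0 (s = 1, t = 0) and r₁ = 156 = a·0 + b·1 (s = 0, t = 1); each new remainder r_{k+1} = r_{k-1} − q_k·r_k inherits s_{k+1} = s_{k-1} − q_k·s_k, t_{k+1} = t_{k-1} − q_k·t_k, so r_k = a·s_k + b·t_k at every step:
  q = 3: r = 133, s = 1 − 3·0 = 1, t = 0 − 3·1 = -3  (check: 601·1 + 156·(-3) = 133)
  q = 1: r = 23, s = 0 − 1·1 = -1, t = 1 − 1·(-3) = 4  (check: 601·(-1) + 156·4 = 23)
  q = 5: r = 18, s = 1 − 5·(-1) = 6, t = -3 − 5·4 = -23  (check: 601·6 + 156·(-23) = 18)
  q = 1: r = 5, s = -1 − 1·6 = -7, t = 4 − 1·(-23) = 27  (check: 601·(-7) + 156·27 = 5)
  q = 3: r = 3, s = 6 − 3·(-7) = 27, t = -23 − 3·27 = -104  (check: 601·27 + 156·(-104) = 3)
  q = 1: r = 2, s = -7 − 1·27 = -34, t = 27 − 1·(-104) = 131  (check: 601·(-34) + 156·131 = 2)
  q = 1: r = 1, s = 27 − 1·(-34) = 61, t = -104 − 1·131 = -235  (check: 601·61 + 156·(-235) = 1)
The row with r = 1 (the gcd) gives the Bezout coefficients s = 61, t = -235.
Result: 601 · (61) + 156 · (-235) = 1.

gcd(601, 156) = 1; s = 61, t = -235 (check: 601·61 + 156·(-235) = 1).


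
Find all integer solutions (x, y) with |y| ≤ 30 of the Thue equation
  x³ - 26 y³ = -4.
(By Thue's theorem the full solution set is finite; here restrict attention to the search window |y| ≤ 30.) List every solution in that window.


The equation is x³ - 26y³ = -4. For fixed y, x³ = 26·y³ − 4, so a solution requires the RHS to be a perfect cube.
Strategy: iterate y from -30 to 30, compute RHS = 26·y³ − 4, and check whether it is a (positive or negative) perfect cube.
Check small values of y:
  y = 0: RHS = -4 is not a perfect cube.
  y = 1: RHS = 22 is not a perfect cube.
  y = -1: RHS = -30 is not a perfect cube.
  y = 2: RHS = 204 is not a perfect cube.
  y = -2: RHS = -212 is not a perfect cube.
  y = 3: RHS = 698 is not a perfect cube.
  y = -3: RHS = -706 is not a perfect cube.
Continuing the search up to |y| = 30 finds no solutions either.
No (x, y) in the scanned range satisfies the equation.

No integer solutions with |y| ≤ 30.


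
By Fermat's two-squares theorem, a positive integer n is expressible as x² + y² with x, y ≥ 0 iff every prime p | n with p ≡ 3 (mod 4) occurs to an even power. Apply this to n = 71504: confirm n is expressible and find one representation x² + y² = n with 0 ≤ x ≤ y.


Step 1: Factor n = 71504 = 2^4 · 41 · 109.
Step 2: Check the mod-4 condition on each prime factor: 2 = 2 (special); 41 ≡ 1 (mod 4), exponent 1; 109 ≡ 1 (mod 4), exponent 1.
All primes ≡ 3 (mod 4) appear to even exponent (or don't appear), so by the two-squares theorem n IS expressible as a sum of two squares.
Step 3: Build a representation. Group n = k² · m with k = 4 and m = 41 · 109 = 4469 (a product of primes ≡ 1 (mod 4)); a representation of m scales to one of n via (k·x)² + (k·y)² = k²(x² + y²). Each prime p ≡ 1 (mod 4) is itself a sum of two squares; find a² by testing p − a² for a perfect square:
  41: 41 − 1² = 40, 41 − 2² = 37, 41 − 3² = 32, 41 − 4² = 25 = 5² ⇒ 41 = 4² + 5².
  109: 109 − 1² = 108, 109 − 2² = 105, 109 − 3² = 100 = 10² ⇒ 109 = 3² + 10².
  Combine using the Brahmagupta–Fibonacci identity (a² + b²)(c² + d²) = (ac − bd)² + (ad + bc)² = (ac + bd)² + (ad − bc)²:
  41 · 109 = 4469: from (4² + 5²)(3² + 10²), take (4·3 − 5·10, 4·10 + 5·3) = (12 − 50, 40 + 15) = (-38, 55); dropping signs (only squares matter) gives (38, 55); check 38² + 55² = 1444 + 3025 = 4469 ✓.
  Scale by k = 4: (4·38, 4·55) = (152, 220).
Step 4: Order so x ≤ y and verify: 152² + 220² = 23104 + 48400 = 71504 = n. ✓

n = 71504 = 152² + 220² (one valid representation with x ≤ y).
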